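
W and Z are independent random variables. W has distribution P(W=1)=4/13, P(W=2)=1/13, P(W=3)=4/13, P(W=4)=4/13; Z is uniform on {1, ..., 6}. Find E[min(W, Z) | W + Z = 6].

P(W + Z = 6) = 1/6.
Summing min(W,Z)·P(x,y) over outcomes with W + Z = 6 gives 1/3.
E[min(W, Z) | W + Z = 6] = (1/3) / (1/6) = 2.

2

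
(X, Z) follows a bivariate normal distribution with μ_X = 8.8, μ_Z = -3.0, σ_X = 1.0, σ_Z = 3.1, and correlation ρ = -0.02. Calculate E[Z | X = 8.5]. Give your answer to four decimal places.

-2.9814

For a bivariate normal, E[Z | X=x] = μ_Z + ρ·(σ_Z/σ_X)·(x − μ_X).
E[Z | X=8.5] = -3.0 + (-0.02)·(3.1/1.0)·(8.5 − (8.8)) = -3.0 + (-0.062)·(-0.3) = -2.9814.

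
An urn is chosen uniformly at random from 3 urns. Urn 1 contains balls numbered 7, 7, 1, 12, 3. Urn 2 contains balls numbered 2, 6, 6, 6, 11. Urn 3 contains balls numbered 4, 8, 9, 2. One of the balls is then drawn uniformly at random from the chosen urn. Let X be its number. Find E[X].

E[X | urn 1] = (7+7+1+12+3)/5 = 6.
E[X | urn 2] = (2+6+6+6+11)/5 = 31/5.
E[X | urn 3] = (4+8+9+2)/4 = 23/4.
E[X] = (1/3)·(6) + (1/3)·(31/5) + (1/3)·(23/4) = 359/60.

359/60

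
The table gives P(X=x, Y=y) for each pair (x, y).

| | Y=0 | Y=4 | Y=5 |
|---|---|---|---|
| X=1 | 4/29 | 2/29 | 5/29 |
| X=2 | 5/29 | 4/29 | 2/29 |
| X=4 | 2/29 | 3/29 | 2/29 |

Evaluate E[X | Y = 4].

22/9

P(Y = 4) = 9/29.
Summing X·P(X=x,Y=y) over the conditioning event gives 22/29.
E[X | Y = 4] = (22/29) / (9/29) = 22/9.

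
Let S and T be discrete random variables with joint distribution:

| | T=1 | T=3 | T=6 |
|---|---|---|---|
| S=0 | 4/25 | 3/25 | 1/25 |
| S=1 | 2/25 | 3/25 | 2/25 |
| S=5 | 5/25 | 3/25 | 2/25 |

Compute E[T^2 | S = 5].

52/5

P(S = 5) = 2/5.
Summing T^2·P(S=x,T=y) over the conditioning event gives 104/25.
E[T^2 | S = 5] = (104/25) / (2/5) = 52/5.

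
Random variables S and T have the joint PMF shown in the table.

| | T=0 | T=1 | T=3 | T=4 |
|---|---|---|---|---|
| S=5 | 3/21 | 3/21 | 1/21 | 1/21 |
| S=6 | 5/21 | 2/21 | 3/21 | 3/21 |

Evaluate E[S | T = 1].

27/5

P(T = 1) = 5/21.
Σ S·P over the event = 5·(3/21) + 6·(2/21) = 9/7.
E[S | T = 1] = (9/7) / (5/21) = 27/5.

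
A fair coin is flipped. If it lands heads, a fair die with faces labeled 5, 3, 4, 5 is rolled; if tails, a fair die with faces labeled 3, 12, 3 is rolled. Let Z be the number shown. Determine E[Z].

41/8

E[Z | heads] = (5+3+4+5)/4 = 17/4.
E[Z | tails] = (3+12+3)/3 = 6.
By the law of total expectation,
E[Z] = (1/2)·(17/4) + (1/2)·(6) = 41/8.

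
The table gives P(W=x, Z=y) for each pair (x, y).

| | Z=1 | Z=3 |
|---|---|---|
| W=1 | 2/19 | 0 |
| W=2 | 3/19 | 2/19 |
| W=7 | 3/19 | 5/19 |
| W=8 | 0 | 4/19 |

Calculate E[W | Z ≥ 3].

71/11

P(Z ≥ 3) = 11/19.
Σ W·P over the event = 2·(2/19) + 7·(5/19) + 8·(4/19) = 71/19.
E[W | Z ≥ 3] = (71/19) / (11/19) = 71/11.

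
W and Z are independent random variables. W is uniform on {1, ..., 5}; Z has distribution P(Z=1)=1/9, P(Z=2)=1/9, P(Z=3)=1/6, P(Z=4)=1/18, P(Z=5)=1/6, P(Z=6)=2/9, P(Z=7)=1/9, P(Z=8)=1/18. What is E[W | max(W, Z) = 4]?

38/11

P(max(W, Z) = 4) = 11/90.
Summing W·P(x,y) over outcomes with max(W, Z) = 4 gives 19/45.
E[W | max(W, Z) = 4] = (19/45) / (11/90) = 38/11.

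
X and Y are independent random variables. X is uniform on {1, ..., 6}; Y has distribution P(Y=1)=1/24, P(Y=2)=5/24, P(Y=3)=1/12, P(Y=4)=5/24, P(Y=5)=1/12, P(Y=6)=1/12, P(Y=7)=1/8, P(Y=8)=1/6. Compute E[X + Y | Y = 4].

P(Y = 4) = 5/24.
Summing (X+Y)·P(x,y) over outcomes with Y = 4 gives 25/16.
E[X + Y | Y = 4] = (25/16) / (5/24) = 15/2.

15/2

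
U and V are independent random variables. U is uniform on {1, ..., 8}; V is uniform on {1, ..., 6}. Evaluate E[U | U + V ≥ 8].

P(U + V ≥ 8) = 9/16.
Summing U·P(x,y) over outcomes with U + V ≥ 8 gives 10/3.
E[U | U + V ≥ 8] = (10/3) / (9/16) = 160/27.

160/27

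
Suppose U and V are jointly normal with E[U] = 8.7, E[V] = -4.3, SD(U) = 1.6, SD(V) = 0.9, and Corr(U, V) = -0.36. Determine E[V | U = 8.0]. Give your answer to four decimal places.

-4.1583

The regression of V on U has slope ρ·σ_V/σ_U and passes through (μ_U, μ_V).
E[V | U=8.0] = -4.3 + (-0.36)·(0.9/1.6)·(8.0 − (8.7)) = -4.3 + (-0.2025)·(-0.7) = -4.1583.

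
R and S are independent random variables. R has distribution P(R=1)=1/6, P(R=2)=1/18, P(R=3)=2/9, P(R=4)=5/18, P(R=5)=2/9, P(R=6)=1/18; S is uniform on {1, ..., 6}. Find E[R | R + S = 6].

P(R + S = 6) = 17/108.
Summing R·P(x,y) over outcomes with R + S = 6 gives 19/36.
E[R | R + S = 6] = (19/36) / (17/108) = 57/17.

57/17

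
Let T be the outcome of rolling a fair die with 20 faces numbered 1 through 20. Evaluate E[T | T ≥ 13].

33/2

Given T ≥ 13, T is equally likely to be any of {13, 14, 15, 16, 17, 18, 19, 20}.
E[T | T ≥ 13] = (13 + 14 + 15 + 16 + 17 + 18 + 19 + 20) / 8 = 33/2.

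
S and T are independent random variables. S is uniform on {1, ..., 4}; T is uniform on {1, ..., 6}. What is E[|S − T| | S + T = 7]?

P(S + T = 7) = 1/6.
Summing |S−T|·P(x,y) over outcomes with S + T = 7 gives 5/12.
E[|S − T| | S + T = 7] = (5/12) / (1/6) = 5/2.

5/2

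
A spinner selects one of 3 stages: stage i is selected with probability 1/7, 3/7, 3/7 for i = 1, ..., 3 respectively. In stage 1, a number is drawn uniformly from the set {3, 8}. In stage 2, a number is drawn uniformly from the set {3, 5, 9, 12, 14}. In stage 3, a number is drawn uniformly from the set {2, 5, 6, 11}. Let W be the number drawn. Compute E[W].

493/70

E[W | stage 1] = (3+8)/2 = 11/2.
E[W | stage 2] = (3+5+9+12+14)/5 = 43/5.
E[W | stage 3] = (2+5+6+11)/4 = 6.
E[W] = (1/7)·(11/2) + (3/7)·(43/5) + (3/7)·(6) = 493/70.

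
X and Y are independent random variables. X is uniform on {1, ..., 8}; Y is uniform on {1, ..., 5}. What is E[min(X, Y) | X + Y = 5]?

P(X + Y = 5) = 1/10.
Summing min(X,Y)·P(x,y) over outcomes with X + Y = 5 gives 3/20.
E[min(X, Y) | X + Y = 5] = (3/20) / (1/10) = 3/2.

3/2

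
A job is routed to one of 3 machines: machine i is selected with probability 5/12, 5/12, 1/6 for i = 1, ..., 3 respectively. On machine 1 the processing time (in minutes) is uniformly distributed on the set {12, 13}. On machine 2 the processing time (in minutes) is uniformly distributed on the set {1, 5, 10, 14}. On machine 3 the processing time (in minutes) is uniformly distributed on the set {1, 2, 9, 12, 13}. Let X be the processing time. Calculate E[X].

287/30

E[X | machine 1] = (12+13)/2 = 25/2.
E[X | machine 2] = (1+5+10+14)/4 = 15/2.
E[X | machine 3] = (1+2+9+12+13)/5 = 37/5.
By the law of total expectation,
E[X] = (5/12)·(25/2) + (5/12)·(15/2) + (1/6)·(37/5) = 287/30.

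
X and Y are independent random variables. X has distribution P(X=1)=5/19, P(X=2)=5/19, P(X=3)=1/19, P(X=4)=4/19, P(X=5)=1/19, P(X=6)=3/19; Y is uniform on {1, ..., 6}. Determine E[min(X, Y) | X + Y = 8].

19/7

P(X + Y = 8) = 7/57.
Summing min(X,Y)·P(x,y) over outcomes with X + Y = 8 gives 1/3.
E[min(X, Y) | X + Y = 8] = (1/3) / (7/57) = 19/7.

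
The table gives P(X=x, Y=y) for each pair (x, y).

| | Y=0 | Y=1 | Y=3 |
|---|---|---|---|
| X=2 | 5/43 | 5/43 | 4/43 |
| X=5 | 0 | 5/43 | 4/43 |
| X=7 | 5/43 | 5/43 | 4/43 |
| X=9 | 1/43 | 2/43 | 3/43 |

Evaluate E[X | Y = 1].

88/17

P(Y = 1) = 17/43.
Σ X·P over the event = 2·(5/43) + 5·(5/43) + 7·(5/43) + 9·(2/43) = 88/43.
E[X | Y = 1] = (88/43) / (17/43) = 88/17.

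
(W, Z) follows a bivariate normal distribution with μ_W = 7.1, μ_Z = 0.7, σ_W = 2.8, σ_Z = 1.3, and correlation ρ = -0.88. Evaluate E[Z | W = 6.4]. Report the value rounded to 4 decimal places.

E[Z | W=x] = μ_Z + ρ(σ_Z/σ_W)(x − μ_W) for jointly normal variables.
E[Z | W=6.4] = 0.7 + (-0.88)·(1.3/2.8)·(6.4 − (7.1)) = 0.7 + (-0.40857)·(-0.7) = 0.9860.

0.9860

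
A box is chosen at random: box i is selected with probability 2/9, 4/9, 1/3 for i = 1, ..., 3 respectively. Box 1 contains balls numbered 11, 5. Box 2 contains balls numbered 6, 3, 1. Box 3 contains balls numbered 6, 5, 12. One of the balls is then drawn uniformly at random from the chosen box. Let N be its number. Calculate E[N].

E[N | box 1] = (11+5)/2 = 8.
E[N | box 2] = (6+3+1)/3 = 10/3.
E[N | box 3] = (6+5+12)/3 = 23/3.
By the law of total expectation,
E[N] = (2/9)·(8) + (4/9)·(10/3) + (1/3)·(23/3) = 157/27.

157/27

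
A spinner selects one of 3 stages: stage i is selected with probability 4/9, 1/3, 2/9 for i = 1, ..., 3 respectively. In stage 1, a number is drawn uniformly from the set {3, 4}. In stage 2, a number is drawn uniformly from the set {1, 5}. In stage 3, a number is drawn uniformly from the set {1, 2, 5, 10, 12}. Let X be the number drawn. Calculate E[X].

E[X | stage 1] = (3+4)/2 = 7/2.
E[X | stage 2] = (1+5)/2 = 3.
E[X | stage 3] = (1+2+5+10+12)/5 = 6.
E[X] = (4/9)·(7/2) + (1/3)·(3) + (2/9)·(6) = 35/9.

35/9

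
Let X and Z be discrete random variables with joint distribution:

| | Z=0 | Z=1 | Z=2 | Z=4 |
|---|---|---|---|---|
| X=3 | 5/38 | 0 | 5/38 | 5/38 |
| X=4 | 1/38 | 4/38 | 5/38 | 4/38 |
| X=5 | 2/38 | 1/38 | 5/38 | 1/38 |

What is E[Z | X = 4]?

P(X = 4) = 7/19.
Summing Z·P(X=x,Z=y) over the conditioning event gives 15/19.
E[Z | X = 4] = (15/19) / (7/19) = 15/7.

15/7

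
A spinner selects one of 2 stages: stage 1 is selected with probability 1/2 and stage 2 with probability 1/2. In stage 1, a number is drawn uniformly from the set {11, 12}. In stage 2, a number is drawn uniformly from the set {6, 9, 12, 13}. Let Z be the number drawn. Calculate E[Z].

43/4

E[Z | stage 1] = (11+12)/2 = 23/2.
E[Z | stage 2] = (6+9+12+13)/4 = 10.
By the law of total expectation,
E[Z] = (1/2)·(23/2) + (1/2)·(10) = 43/4.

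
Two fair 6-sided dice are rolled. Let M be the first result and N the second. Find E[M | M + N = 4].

2

Outcomes with M + N = 4: (1,3), (2,2), (3,1), each with probability 1/36.
E[M | M + N = 4] = (1 + 2 + 3) / 3 = 2.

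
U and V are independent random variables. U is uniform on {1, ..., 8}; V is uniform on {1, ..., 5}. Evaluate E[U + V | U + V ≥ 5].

P(U + V ≥ 5) = 17/20.
Summing (U+V)·P(x,y) over outcomes with U + V ≥ 5 gives 7.
E[U + V | U + V ≥ 5] = (7) / (17/20) = 140/17.

140/17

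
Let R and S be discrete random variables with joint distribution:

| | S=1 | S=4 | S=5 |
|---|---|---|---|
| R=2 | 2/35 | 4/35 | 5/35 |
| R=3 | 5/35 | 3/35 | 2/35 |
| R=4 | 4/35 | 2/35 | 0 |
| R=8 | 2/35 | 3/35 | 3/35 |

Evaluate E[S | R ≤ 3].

P(R ≤ 3) = 3/5.
Summing S·P(R=x,S=y) over the conditioning event gives 2.
E[S | R ≤ 3] = (2) / (3/5) = 10/3.

10/3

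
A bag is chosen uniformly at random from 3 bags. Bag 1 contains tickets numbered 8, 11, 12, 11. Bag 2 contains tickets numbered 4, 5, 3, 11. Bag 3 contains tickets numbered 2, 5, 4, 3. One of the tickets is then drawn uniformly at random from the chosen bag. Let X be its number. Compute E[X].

79/12

E[X | bag 1] = (8+11+12+11)/4 = 21/2.
E[X | bag 2] = (4+5+3+11)/4 = 23/4.
E[X | bag 3] = (2+5+4+3)/4 = 7/2.
E[X] = (1/3)·(21/2) + (1/3)·(23/4) + (1/3)·(7/2) = 79/12.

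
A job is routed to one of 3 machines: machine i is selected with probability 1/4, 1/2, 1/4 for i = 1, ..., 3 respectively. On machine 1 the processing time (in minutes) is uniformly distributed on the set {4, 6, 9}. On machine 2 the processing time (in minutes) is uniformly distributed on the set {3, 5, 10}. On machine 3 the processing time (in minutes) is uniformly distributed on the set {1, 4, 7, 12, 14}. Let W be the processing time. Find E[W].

389/60

E[W | machine 1] = (4+6+9)/3 = 19/3.
E[W | machine 2] = (3+5+10)/3 = 6.
E[W | machine 3] = (1+4+7+12+14)/5 = 38/5.
E[W] = (1/4)·(19/3) + (1/2)·(6) + (1/4)·(38/5) = 389/60.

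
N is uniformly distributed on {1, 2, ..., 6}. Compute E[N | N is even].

Given N is even, N is equally likely to be any of {2, 4, 6}.
E[N | N is even] = (2 + 4 + 6) / 3 = 4.

4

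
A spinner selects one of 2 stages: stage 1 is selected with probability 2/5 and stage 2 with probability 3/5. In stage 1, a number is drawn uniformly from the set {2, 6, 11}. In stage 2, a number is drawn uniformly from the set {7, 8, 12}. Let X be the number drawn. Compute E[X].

119/15

E[X | stage 1] = (2+6+11)/3 = 19/3.
E[X | stage 2] = (7+8+12)/3 = 9.
By the law of total expectation,
E[X] = (2/5)·(19/3) + (3/5)·(9) = 119/15.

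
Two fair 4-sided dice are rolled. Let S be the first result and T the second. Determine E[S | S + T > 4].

3

Outcomes with S + T > 4: (1,4), (2,3), (2,4), (3,2), (3,3), (3,4), (4,1), (4,2), (4,3), (4,4), each with probability 1/16.
E[S | S + T > 4] = (1 + 2 + 2 + 3 + 3 + 3 + 4 + 4 + 4 + 4) / 10 = 3.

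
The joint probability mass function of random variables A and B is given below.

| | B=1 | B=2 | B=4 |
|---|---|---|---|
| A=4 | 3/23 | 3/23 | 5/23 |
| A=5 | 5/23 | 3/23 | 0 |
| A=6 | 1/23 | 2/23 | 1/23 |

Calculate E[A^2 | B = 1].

209/9

P(B = 1) = 9/23.
Σ A^2·P over the event = 16·(3/23) + 25·(5/23) + 36·(1/23) = 209/23.
E[A^2 | B = 1] = (209/23) / (9/23) = 209/9.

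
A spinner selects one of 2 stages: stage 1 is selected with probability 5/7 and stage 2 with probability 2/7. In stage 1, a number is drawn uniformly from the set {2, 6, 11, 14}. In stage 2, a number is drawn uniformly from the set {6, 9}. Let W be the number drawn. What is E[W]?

225/28

E[W | stage 1] = (2+6+11+14)/4 = 33/4.
E[W | stage 2] = (6+9)/2 = 15/2.
By the law of total expectation,
E[W] = (5/7)·(33/4) + (2/7)·(15/2) = 225/28.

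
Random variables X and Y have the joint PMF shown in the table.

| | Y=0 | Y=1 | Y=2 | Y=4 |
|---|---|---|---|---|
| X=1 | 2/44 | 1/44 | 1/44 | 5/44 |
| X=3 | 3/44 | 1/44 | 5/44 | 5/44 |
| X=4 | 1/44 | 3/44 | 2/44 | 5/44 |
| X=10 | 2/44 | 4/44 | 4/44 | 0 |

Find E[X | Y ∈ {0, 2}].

P(Y ∈ {0, 2}) = 5/11.
Σ X·P over the event = 1·(2/44) + 1·(1/44) + 3·(3/44) + 3·(5/44) + 4·(1/44) + 4·(2/44) + 10·(2/44) + 10·(4/44) = 9/4.
E[X | Y ∈ {0, 2}] = (9/4) / (5/11) = 99/20.

99/20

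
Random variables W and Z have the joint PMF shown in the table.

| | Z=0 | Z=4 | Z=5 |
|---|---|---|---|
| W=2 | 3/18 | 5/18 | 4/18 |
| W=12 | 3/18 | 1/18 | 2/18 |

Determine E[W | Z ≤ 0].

7

P(Z ≤ 0) = 1/3.
Σ W·P over the event = 2·(3/18) + 12·(3/18) = 7/3.
E[W | Z ≤ 0] = (7/3) / (1/3) = 7.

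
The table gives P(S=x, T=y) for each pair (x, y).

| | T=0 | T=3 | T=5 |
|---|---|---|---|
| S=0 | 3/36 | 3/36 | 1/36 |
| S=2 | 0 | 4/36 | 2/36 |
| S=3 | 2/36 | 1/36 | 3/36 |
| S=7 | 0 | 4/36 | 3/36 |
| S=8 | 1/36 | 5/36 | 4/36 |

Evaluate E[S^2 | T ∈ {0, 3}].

623/23

P(T ∈ {0, 3}) = 23/36.
Σ S^2·P over the event = 0·(3/36) + 0·(3/36) + 4·(4/36) + 9·(2/36) + 9·(1/36) + 49·(4/36) + 64·(1/36) + 64·(5/36) = 623/36.
E[S^2 | T ∈ {0, 3}] = (623/36) / (23/36) = 623/23.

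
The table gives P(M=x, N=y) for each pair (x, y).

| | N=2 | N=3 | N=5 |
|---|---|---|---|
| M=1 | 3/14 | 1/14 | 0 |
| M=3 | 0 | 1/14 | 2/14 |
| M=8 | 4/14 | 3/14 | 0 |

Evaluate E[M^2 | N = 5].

P(N = 5) = 1/7.
Summing M^2·P(M=x,N=y) over the conditioning event gives 9/7.
E[M^2 | N = 5] = (9/7) / (1/7) = 9.

9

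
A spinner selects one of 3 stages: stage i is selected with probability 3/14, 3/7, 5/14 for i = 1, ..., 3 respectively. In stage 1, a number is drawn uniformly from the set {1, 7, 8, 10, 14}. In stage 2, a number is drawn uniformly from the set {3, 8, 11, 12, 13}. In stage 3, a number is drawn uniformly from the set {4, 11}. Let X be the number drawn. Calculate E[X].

E[X | stage 1] = (1+7+8+10+14)/5 = 8.
E[X | stage 2] = (3+8+11+12+13)/5 = 47/5.
E[X | stage 3] = (4+11)/2 = 15/2.
E[X] = (3/14)·(8) + (3/7)·(47/5) + (5/14)·(15/2) = 1179/140.

1179/140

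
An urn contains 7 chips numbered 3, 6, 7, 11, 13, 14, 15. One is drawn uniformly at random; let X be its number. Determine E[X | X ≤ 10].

P(X ≤ 10) = 3/7.
Σ over the event: 3·1/7 + 6·1/7 + 7·1/7 = 16/7.
E[X | X ≤ 10] = (16/7) / (3/7) = 16/3.

16/3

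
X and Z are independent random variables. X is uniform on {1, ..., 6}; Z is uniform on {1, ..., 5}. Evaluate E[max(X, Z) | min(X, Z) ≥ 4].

Outcomes with min(X, Z) ≥ 4: (4,4), (4,5), (5,4), (5,5), (6,4), (6,5), each with probability 1/30.
E[max(X, Z) | min(X, Z) ≥ 4] = (4 + 5 + 5 + 5 + 6 + 6) / 6 = 31/6.

31/6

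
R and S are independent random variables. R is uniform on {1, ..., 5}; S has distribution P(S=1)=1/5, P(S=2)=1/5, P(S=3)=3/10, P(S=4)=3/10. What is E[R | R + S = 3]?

P(R + S = 3) = 2/25.
Summing R·P(x,y) over outcomes with R + S = 3 gives 3/25.
E[R | R + S = 3] = (3/25) / (2/25) = 3/2.

3/2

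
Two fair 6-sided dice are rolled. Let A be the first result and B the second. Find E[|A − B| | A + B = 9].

2

P(A + B = 9) = 1/9.
Summing |A−B|·P(x,y) over outcomes with A + B = 9 gives 2/9.
E[|A − B| | A + B = 9] = (2/9) / (1/9) = 2.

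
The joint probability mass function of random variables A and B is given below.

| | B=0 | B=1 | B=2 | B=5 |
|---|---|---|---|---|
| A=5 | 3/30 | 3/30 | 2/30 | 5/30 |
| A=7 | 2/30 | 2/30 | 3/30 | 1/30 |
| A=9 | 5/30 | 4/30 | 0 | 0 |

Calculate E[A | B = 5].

16/3

P(B = 5) = 1/5.
Summing A·P(A=x,B=y) over the conditioning event gives 16/15.
E[A | B = 5] = (16/15) / (1/5) = 16/3.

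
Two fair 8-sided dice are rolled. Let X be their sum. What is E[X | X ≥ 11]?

P(X ≥ 11) = 21/64.
Σ over the event: 11·3/32 + 12·5/64 + 13·1/16 + 14·3/64 + 15·1/32 + 16·1/64 = 133/32.
E[X | X ≥ 11] = (133/32) / (21/64) = 38/3.

38/3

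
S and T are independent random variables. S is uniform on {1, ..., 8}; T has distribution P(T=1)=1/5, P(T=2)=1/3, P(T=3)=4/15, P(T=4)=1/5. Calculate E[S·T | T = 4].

18

P(T = 4) = 1/5.
Summing ST·P(x,y) over outcomes with T = 4 gives 18/5.
E[S·T | T = 4] = (18/5) / (1/5) = 18.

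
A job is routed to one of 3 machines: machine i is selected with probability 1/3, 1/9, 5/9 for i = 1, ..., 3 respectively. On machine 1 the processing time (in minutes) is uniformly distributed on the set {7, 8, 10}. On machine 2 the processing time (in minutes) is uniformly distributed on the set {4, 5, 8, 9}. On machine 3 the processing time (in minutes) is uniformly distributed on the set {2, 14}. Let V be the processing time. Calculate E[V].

E[V | machine 1] = (7+8+10)/3 = 25/3.
E[V | machine 2] = (4+5+8+9)/4 = 13/2.
E[V | machine 3] = (2+14)/2 = 8.
By the law of total expectation,
E[V] = (1/3)·(25/3) + (1/9)·(13/2) + (5/9)·(8) = 143/18.

143/18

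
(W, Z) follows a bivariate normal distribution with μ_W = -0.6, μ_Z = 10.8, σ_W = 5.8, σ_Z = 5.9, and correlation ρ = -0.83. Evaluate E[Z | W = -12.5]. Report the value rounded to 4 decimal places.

The regression of Z on W has slope ρ·σ_Z/σ_W and passes through (μ_W, μ_Z).
E[Z | W=-12.5] = 10.8 + (-0.83)·(5.9/5.8)·(-12.5 − (-0.6)) = 10.8 + (-0.84431)·(-11.9) = 20.8473.

20.8473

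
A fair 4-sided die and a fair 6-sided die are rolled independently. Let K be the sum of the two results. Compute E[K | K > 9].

10

P(K > 9) = 1/24.
Σ over the event: 10·1/24 = 5/12.
E[K | K > 9] = (5/12) / (1/24) = 10.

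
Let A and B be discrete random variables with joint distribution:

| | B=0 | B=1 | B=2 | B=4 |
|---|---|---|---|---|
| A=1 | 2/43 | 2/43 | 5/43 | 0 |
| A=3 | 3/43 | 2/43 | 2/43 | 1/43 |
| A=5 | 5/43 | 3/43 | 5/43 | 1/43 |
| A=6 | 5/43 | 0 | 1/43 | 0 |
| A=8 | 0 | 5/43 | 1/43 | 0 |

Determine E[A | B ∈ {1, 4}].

71/14

P(B ∈ {1, 4}) = 14/43.
Σ A·P over the event = 1·(2/43) + 3·(2/43) + 3·(1/43) + 5·(3/43) + 5·(1/43) + 8·(5/43) = 71/43.
E[A | B ∈ {1, 4}] = (71/43) / (14/43) = 71/14.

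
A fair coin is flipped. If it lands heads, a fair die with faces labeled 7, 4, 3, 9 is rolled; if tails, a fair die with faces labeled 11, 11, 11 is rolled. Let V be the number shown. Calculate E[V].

67/8

E[V | heads] = (7+4+3+9)/4 = 23/4.
E[V | tails] = (11+11+11)/3 = 11.
E[V] = (1/2)·(23/4) + (1/2)·(11) = 67/8.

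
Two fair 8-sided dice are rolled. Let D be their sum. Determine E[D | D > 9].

P(D > 9) = 7/16.
Σ over the event: 10·7/64 + 11·3/32 + 12·5/64 + 13·1/16 + 14·3/64 + 15·1/32 + 16·1/64 = 21/4.
E[D | D > 9] = (21/4) / (7/16) = 12.

12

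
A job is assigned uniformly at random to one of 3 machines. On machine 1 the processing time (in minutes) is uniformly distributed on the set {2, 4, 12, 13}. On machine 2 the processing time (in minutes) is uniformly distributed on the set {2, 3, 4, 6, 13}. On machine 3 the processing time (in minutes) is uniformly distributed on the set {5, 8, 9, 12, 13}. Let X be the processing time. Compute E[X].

E[X | machine 1] = (2+4+12+13)/4 = 31/4.
E[X | machine 2] = (2+3+4+6+13)/5 = 28/5.
E[X | machine 3] = (5+8+9+12+13)/5 = 47/5.
By the law of total expectation,
E[X] = (1/3)·(31/4) + (1/3)·(28/5) + (1/3)·(47/5) = 91/12.

91/12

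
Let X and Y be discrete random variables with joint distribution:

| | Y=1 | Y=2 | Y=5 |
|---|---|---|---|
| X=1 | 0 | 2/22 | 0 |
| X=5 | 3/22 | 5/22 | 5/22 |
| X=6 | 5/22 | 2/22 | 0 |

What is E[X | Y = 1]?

P(Y = 1) = 4/11.
Σ X·P over the event = 5·(3/22) + 6·(5/22) = 45/22.
E[X | Y = 1] = (45/22) / (4/11) = 45/8.

45/8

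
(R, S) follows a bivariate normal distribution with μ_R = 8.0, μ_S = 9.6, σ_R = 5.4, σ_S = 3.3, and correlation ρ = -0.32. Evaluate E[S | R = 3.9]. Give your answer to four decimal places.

10.4018

For a bivariate normal, E[S | R=x] = μ_S + ρ·(σ_S/σ_R)·(x − μ_R).
E[S | R=3.9] = 9.6 + (-0.32)·(3.3/5.4)·(3.9 − (8.0)) = 9.6 + (-0.19556)·(-4.1) = 10.4018.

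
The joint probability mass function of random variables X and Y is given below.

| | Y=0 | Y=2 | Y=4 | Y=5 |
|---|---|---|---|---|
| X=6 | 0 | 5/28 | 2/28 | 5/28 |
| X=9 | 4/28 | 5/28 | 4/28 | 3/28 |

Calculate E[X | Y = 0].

P(Y = 0) = 1/7.
Σ X·P over the event = 9·(4/28) = 9/7.
E[X | Y = 0] = (9/7) / (1/7) = 9.

9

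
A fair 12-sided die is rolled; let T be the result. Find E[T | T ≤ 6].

7/2

Given T ≤ 6, T is equally likely to be any of {1, 2, 3, 4, 5, 6}.
E[T | T ≤ 6] = (1 + 2 + 3 + 4 + 5 + 6) / 6 = 7/2.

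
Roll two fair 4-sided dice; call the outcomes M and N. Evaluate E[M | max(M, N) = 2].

5/3

P(max(M, N) = 2) = 3/16.
Summing M·P(x,y) over outcomes with max(M, N) = 2 gives 5/16.
E[M | max(M, N) = 2] = (5/16) / (3/16) = 5/3.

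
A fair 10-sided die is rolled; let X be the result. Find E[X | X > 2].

13/2

Given X > 2, X is equally likely to be any of {3, 4, 5, 6, 7, 8, 9, 10}.
E[X | X > 2] = (3 + 4 + 5 + 6 + 7 + 8 + 9 + 10) / 8 = 13/2.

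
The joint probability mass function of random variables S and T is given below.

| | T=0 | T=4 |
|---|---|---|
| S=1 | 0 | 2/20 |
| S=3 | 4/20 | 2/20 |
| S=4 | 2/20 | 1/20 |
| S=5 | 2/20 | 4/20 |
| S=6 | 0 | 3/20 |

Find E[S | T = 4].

P(T = 4) = 3/5.
Σ S·P over the event = 1·(2/20) + 3·(2/20) + 4·(1/20) + 5·(4/20) + 6·(3/20) = 5/2.
E[S | T = 4] = (5/2) / (3/5) = 25/6.

25/6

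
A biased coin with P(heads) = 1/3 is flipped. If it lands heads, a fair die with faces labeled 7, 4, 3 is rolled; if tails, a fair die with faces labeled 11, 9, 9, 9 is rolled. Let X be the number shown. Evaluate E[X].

71/9

E[X | heads] = (7+4+3)/3 = 14/3.
E[X | tails] = (11+9+9+9)/4 = 19/2.
By the law of total expectation,
E[X] = (1/3)·(14/3) + (2/3)·(19/2) = 71/9.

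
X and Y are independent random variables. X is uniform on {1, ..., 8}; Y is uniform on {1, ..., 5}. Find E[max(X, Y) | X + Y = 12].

15/2

P(X + Y = 12) = 1/20.
Summing max(X,Y)·P(x,y) over outcomes with X + Y = 12 gives 3/8.
E[max(X, Y) | X + Y = 12] = (3/8) / (1/20) = 15/2.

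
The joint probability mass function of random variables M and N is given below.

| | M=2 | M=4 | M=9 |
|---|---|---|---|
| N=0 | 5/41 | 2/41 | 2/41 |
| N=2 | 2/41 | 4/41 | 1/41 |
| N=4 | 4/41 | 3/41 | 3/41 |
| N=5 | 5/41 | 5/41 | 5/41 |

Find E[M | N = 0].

P(N = 0) = 9/41.
Σ M·P over the event = 2·(5/41) + 4·(2/41) + 9·(2/41) = 36/41.
E[M | N = 0] = (36/41) / (9/41) = 4.

4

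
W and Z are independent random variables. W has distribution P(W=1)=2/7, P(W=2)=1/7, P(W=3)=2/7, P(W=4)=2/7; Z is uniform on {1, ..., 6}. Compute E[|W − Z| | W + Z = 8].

P(W + Z = 8) = 5/42.
Summing |W−Z|·P(x,y) over outcomes with W + Z = 8 gives 4/21.
E[|W − Z| | W + Z = 8] = (4/21) / (5/42) = 8/5.

8/5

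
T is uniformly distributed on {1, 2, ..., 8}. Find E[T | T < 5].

5/2

Given T < 5, T is equally likely to be any of {1, 2, 3, 4}.
E[T | T < 5] = (1 + 2 + 3 + 4) / 4 = 5/2.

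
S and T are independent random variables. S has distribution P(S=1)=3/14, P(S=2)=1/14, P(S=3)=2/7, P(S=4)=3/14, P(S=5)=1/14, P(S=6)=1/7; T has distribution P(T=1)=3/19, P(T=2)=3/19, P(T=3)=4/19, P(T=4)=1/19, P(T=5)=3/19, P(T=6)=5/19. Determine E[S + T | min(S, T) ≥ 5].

271/24

P(min(S, T) ≥ 5) = 12/133.
Summing (S+T)·P(x,y) over outcomes with min(S, T) ≥ 5 gives 271/266.
E[S + T | min(S, T) ≥ 5] = (271/266) / (12/133) = 271/24.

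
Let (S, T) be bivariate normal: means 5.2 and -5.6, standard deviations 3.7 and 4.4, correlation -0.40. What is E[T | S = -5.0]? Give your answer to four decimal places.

For a bivariate normal, E[T | S=x] = μ_T + ρ·(σ_T/σ_S)·(x − μ_S).
E[T | S=-5.0] = -5.6 + (-0.40)·(4.4/3.7)·(-5.0 − (5.2)) = -5.6 + (-0.47568)·(-10.2) = -0.7481.

-0.7481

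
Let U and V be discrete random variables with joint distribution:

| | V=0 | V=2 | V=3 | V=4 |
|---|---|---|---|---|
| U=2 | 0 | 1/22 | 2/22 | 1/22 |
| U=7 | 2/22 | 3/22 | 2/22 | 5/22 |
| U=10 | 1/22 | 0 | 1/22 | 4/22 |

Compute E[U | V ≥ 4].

77/10

P(V ≥ 4) = 5/11.
Σ U·P over the event = 2·(1/22) + 7·(5/22) + 10·(4/22) = 7/2.
E[U | V ≥ 4] = (7/2) / (5/11) = 77/10.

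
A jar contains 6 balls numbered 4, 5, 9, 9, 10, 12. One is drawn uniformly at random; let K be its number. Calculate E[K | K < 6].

9/2

P(K < 6) = 1/3.
Σ over the event: 4·1/6 + 5·1/6 = 3/2.
E[K | K < 6] = (3/2) / (1/3) = 9/2.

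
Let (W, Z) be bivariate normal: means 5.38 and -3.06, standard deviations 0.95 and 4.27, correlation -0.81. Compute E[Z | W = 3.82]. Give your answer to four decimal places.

2.6195

E[Z | W=x] = μ_Z + ρ(σ_Z/σ_W)(x − μ_W) for jointly normal variables.
E[Z | W=3.82] = -3.06 + (-0.81)·(4.27/0.95)·(3.82 − (5.38)) = -3.06 + (-3.6407)·(-1.56) = 2.6195.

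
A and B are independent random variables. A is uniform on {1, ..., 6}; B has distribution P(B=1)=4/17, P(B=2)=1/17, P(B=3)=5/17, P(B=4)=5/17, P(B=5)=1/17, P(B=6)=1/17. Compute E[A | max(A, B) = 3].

9/4

P(max(A, B) = 3) = 10/51.
Summing A·P(x,y) over outcomes with max(A, B) = 3 gives 15/34.
E[A | max(A, B) = 3] = (15/34) / (10/51) = 9/4.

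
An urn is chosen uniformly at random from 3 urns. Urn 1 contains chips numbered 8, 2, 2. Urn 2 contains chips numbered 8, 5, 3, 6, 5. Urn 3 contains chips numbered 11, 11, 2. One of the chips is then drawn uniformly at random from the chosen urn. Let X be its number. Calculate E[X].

E[X | urn 1] = (8+2+2)/3 = 4.
E[X | urn 2] = (8+5+3+6+5)/5 = 27/5.
E[X | urn 3] = (11+11+2)/3 = 8.
E[X] = (1/3)·(4) + (1/3)·(27/5) + (1/3)·(8) = 29/5.

29/5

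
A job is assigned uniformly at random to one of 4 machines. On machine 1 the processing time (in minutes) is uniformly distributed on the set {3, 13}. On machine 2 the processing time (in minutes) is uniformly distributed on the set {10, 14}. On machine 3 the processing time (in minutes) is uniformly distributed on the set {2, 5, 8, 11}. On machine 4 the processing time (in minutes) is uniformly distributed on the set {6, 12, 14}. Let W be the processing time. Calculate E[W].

223/24

E[W | machine 1] = (3+13)/2 = 8.
E[W | machine 2] = (10+14)/2 = 12.
E[W | machine 3] = (2+5+8+11)/4 = 13/2.
E[W | machine 4] = (6+12+14)/3 = 32/3.
By the law of total expectation,
E[W] = (1/4)·(8) + (1/4)·(12) + (1/4)·(13/2) + (1/4)·(32/3) = 223/24.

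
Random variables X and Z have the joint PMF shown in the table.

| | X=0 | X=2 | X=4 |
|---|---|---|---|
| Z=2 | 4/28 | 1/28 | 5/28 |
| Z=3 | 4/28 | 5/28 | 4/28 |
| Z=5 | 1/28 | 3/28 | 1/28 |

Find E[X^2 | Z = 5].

28/5

P(Z = 5) = 5/28.
Σ X^2·P over the event = 0·(1/28) + 4·(3/28) + 16·(1/28) = 1.
E[X^2 | Z = 5] = (1) / (5/28) = 28/5.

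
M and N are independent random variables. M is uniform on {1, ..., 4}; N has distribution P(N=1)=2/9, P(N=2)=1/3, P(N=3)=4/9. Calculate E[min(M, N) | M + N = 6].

P(M + N = 6) = 7/36.
Summing min(M,N)·P(x,y) over outcomes with M + N = 6 gives 1/2.
E[min(M, N) | M + N = 6] = (1/2) / (7/36) = 18/7.

18/7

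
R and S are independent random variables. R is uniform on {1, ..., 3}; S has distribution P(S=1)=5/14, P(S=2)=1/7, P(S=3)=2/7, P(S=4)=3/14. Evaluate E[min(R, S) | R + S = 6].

P(R + S = 6) = 1/6.
Summing min(R,S)·P(x,y) over outcomes with R + S = 6 gives 3/7.
E[min(R, S) | R + S = 6] = (3/7) / (1/6) = 18/7.

18/7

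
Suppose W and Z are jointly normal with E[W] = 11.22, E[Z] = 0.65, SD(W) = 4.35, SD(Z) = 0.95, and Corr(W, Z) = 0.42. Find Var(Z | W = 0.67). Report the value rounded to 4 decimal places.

The conditional variance in a bivariate normal is σ_Z²(1 − ρ²), independent of x.
Var(Z | W=0.67) = (0.95)²·(1 − (0.42)²) = 0.9025·0.8236 = 0.7433.

0.7433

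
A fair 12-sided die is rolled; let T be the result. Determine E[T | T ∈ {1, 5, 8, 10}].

P(T ∈ {1, 5, 8, 10}) = 1/3.
Σ over the event: 1·1/12 + 5·1/12 + 8·1/12 + 10·1/12 = 2.
E[T | T ∈ {1, 5, 8, 10}] = (2) / (1/3) = 6.

6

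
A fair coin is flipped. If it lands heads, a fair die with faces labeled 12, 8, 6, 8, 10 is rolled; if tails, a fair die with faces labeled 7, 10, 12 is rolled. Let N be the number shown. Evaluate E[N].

E[N | heads] = (12+8+6+8+10)/5 = 44/5.
E[N | tails] = (7+10+12)/3 = 29/3.
E[N] = (1/2)·(44/5) + (1/2)·(29/3) = 277/30.

277/30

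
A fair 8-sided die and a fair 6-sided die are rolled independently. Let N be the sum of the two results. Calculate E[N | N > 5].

172/19

P(N > 5) = 19/24.
E[N | N > 5] = (43/6) / (19/24) = 172/19.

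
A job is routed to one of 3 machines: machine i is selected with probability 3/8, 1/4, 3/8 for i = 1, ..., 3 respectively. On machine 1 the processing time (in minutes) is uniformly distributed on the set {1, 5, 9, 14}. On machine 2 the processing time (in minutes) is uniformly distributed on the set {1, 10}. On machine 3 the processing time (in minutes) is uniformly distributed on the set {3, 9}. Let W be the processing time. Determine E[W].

203/32

E[W | machine 1] = (1+5+9+14)/4 = 29/4.
E[W | machine 2] = (1+10)/2 = 11/2.
E[W | machine 3] = (3+9)/2 = 6.
By the law of total expectation,
E[W] = (3/8)·(29/4) + (1/4)·(11/2) + (3/8)·(6) = 203/32.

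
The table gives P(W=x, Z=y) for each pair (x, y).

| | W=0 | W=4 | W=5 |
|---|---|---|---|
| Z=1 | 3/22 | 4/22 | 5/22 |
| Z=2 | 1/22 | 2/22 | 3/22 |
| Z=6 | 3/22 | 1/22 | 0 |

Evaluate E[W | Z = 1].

P(Z = 1) = 6/11.
Summing W·P(W=x,Z=y) over the conditioning event gives 41/22.
E[W | Z = 1] = (41/22) / (6/11) = 41/12.

41/12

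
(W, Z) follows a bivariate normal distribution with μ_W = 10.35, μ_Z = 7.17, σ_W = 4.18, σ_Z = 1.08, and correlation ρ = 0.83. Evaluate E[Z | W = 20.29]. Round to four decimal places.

For a bivariate normal, E[Z | W=x] = μ_Z + ρ·(σ_Z/σ_W)·(x − μ_W).
E[Z | W=20.29] = 7.17 + (0.83)·(1.08/4.18)·(20.29 − (10.35)) = 7.17 + (0.21445)·(9.94) = 9.3016.

9.3016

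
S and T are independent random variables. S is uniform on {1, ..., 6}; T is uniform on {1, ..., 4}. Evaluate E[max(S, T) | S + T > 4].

P(S + T > 4) = 3/4.
Summing max(S,T)·P(x,y) over outcomes with S + T > 4 gives 27/8.
E[max(S, T) | S + T > 4] = (27/8) / (3/4) = 9/2.

9/2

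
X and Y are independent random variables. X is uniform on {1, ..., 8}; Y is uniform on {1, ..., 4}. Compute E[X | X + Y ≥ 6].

P(X + Y ≥ 6) = 11/16.
Summing X·P(x,y) over outcomes with X + Y ≥ 6 gives 31/8.
E[X | X + Y ≥ 6] = (31/8) / (11/16) = 62/11.

62/11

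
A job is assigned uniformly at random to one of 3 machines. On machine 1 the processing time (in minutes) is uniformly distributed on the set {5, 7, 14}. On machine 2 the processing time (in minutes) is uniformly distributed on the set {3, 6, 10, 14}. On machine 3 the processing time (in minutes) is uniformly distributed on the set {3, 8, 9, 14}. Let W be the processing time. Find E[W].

E[W | machine 1] = (5+7+14)/3 = 26/3.
E[W | machine 2] = (3+6+10+14)/4 = 33/4.
E[W | machine 3] = (3+8+9+14)/4 = 17/2.
By the law of total expectation,
E[W] = (1/3)·(26/3) + (1/3)·(33/4) + (1/3)·(17/2) = 305/36.

305/36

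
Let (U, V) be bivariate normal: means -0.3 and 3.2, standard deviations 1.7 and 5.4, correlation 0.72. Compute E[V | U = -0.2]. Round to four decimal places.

3.4287

For a bivariate normal, E[V | U=x] = μ_V + ρ·(σ_V/σ_U)·(x − μ_U).
E[V | U=-0.2] = 3.2 + (0.72)·(5.4/1.7)·(-0.2 − (-0.3)) = 3.2 + (2.2871)·(0.1) = 3.4287.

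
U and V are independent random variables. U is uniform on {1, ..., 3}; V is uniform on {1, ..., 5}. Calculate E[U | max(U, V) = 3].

Outcomes with max(U, V) = 3: (1,3), (2,3), (3,1), (3,2), (3,3), each with probability 1/15.
E[U | max(U, V) = 3] = (1 + 2 + 3 + 3 + 3) / 5 = 12/5.

12/5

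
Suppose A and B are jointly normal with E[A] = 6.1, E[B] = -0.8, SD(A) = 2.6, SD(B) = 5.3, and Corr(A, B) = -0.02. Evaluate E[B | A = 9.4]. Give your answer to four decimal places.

E[B | A=x] = μ_B + ρ(σ_B/σ_A)(x − μ_A) for jointly normal variables.
E[B | A=9.4] = -0.8 + (-0.02)·(5.3/2.6)·(9.4 − (6.1)) = -0.8 + (-0.040769)·(3.3) = -0.9345.

-0.9345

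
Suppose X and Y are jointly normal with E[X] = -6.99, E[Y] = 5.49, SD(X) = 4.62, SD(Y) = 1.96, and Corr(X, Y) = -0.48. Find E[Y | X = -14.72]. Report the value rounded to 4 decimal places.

7.0641

The regression of Y on X has slope ρ·σ_Y/σ_X and passes through (μ_X, μ_Y).
E[Y | X=-14.72] = 5.49 + (-0.48)·(1.96/4.62)·(-14.72 − (-6.99)) = 5.49 + (-0.20364)·(-7.73) = 7.0641.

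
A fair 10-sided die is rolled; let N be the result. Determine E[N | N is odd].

5

Given N is odd, N is equally likely to be any of {1, 3, 5, 7, 9}.
E[N | N is odd] = (1 + 3 + 5 + 7 + 9) / 5 = 5.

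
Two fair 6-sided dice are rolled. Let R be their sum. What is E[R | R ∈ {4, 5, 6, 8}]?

6

P(R ∈ {4, 5, 6, 8}) = 17/36.
Σ over the event: 4·1/12 + 5·1/9 + 6·5/36 + 8·5/36 = 17/6.
E[R | R ∈ {4, 5, 6, 8}] = (17/6) / (17/36) = 6.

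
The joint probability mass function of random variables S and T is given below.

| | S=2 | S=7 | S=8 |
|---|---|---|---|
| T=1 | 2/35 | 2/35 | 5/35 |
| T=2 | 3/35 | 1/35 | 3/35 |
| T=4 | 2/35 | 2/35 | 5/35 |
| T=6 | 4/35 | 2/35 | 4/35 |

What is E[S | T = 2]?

P(T = 2) = 1/5.
Σ S·P over the event = 2·(3/35) + 7·(1/35) + 8·(3/35) = 37/35.
E[S | T = 2] = (37/35) / (1/5) = 37/7.

37/7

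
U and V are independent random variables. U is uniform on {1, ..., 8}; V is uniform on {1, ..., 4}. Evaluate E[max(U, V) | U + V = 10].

P(U + V = 10) = 3/32.
Summing max(U,V)·P(x,y) over outcomes with U + V = 10 gives 21/32.
E[max(U, V) | U + V = 10] = (21/32) / (3/32) = 7.

7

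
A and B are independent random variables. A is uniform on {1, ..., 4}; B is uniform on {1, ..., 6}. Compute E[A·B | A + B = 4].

Outcomes with A + B = 4: (1,3), (2,2), (3,1), each with probability 1/24.
E[A·B | A + B = 4] = (3 + 4 + 3) / 3 = 10/3.

10/3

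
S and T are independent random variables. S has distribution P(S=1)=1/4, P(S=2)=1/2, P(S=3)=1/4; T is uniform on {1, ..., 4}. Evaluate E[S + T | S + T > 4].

45/8

P(S + T > 4) = 1/2.
Summing (S+T)·P(x,y) over outcomes with S + T > 4 gives 45/16.
E[S + T | S + T > 4] = (45/16) / (1/2) = 45/8.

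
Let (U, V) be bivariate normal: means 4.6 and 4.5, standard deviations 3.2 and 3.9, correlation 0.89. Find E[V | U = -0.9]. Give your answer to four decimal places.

E[V | U=x] = μ_V + ρ(σ_V/σ_U)(x − μ_U) for jointly normal variables.
E[V | U=-0.9] = 4.5 + (0.89)·(3.9/3.2)·(-0.9 − (4.6)) = 4.5 + (1.08469)·(-5.5) = -1.4658.

-1.4658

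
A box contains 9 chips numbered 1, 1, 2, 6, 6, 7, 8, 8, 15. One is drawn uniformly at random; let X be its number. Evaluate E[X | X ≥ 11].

P(X ≥ 11) = 1/9.
Σ over the event: 15·1/9 = 5/3.
E[X | X ≥ 11] = (5/3) / (1/9) = 15.

15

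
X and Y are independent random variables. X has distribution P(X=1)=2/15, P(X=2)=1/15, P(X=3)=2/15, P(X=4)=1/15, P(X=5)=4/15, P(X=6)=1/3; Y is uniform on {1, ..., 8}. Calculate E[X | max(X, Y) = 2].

P(max(X, Y) = 2) = 1/30.
Summing X·P(x,y) over outcomes with max(X, Y) = 2 gives 1/20.
E[X | max(X, Y) = 2] = (1/20) / (1/30) = 3/2.

3/2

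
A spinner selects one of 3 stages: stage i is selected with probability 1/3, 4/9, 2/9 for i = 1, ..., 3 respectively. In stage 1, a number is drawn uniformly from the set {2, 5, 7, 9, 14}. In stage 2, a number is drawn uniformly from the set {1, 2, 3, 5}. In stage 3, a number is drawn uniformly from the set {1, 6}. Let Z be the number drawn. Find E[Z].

67/15

E[Z | stage 1] = (2+5+7+9+14)/5 = 37/5.
E[Z | stage 2] = (1+2+3+5)/4 = 11/4.
E[Z | stage 3] = (1+6)/2 = 7/2.
By the law of total expectation,
E[Z] = (1/3)·(37/5) + (4/9)·(11/4) + (2/9)·(7/2) = 67/15.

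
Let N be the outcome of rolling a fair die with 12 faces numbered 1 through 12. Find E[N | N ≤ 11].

Given N ≤ 11, N is equally likely to be any of {1, 2, 3, 4, 5, 6, 7, 8, 9, 10, 11}.
E[N | N ≤ 11] = (1 + 2 + 3 + 4 + 5 + 6 + 7 + 8 + 9 + 10 + 11) / 11 = 6.

6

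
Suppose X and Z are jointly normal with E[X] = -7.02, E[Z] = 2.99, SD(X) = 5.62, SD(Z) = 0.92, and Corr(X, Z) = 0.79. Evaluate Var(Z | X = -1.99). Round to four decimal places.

0.3182

The conditional variance in a bivariate normal is σ_Z²(1 − ρ²), independent of x.
Var(Z | X=-1.99) = (0.92)²·(1 − (0.79)²) = 0.8464·0.3759 = 0.3182.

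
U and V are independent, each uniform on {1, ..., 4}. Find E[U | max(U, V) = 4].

Outcomes with max(U, V) = 4: (1,4), (2,4), (3,4), (4,1), (4,2), (4,3), (4,4), each with probability 1/16.
E[U | max(U, V) = 4] = (1 + 2 + 3 + 4 + 4 + 4 + 4) / 7 = 22/7.

22/7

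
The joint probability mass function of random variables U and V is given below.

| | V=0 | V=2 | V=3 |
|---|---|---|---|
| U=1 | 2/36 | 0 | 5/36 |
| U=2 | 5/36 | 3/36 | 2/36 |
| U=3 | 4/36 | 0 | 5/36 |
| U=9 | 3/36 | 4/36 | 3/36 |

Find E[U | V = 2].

6

P(V = 2) = 7/36.
Summing U·P(U=x,V=y) over the conditioning event gives 7/6.
E[U | V = 2] = (7/6) / (7/36) = 6.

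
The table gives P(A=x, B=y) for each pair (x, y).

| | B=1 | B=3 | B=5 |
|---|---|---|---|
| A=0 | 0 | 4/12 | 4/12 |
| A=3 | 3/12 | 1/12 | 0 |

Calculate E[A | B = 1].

3

P(B = 1) = 1/4.
Summing A·P(A=x,B=y) over the conditioning event gives 3/4.
E[A | B = 1] = (3/4) / (1/4) = 3.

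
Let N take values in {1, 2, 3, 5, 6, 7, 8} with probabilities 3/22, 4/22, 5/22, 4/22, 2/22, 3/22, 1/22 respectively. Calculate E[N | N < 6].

23/8

P(N < 6) = 8/11.
Σ over the event: 1·3/22 + 2·2/11 + 3·5/22 + 5·2/11 = 23/11.
E[N | N < 6] = (23/11) / (8/11) = 23/8.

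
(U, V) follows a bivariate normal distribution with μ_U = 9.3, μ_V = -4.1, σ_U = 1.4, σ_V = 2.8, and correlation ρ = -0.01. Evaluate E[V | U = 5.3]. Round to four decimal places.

For a bivariate normal, E[V | U=x] = μ_V + ρ·(σ_V/σ_U)·(x − μ_U).
E[V | U=5.3] = -4.1 + (-0.01)·(2.8/1.4)·(5.3 − (9.3)) = -4.1 + (-0.02)·(-4) = -4.0200.

-4.0200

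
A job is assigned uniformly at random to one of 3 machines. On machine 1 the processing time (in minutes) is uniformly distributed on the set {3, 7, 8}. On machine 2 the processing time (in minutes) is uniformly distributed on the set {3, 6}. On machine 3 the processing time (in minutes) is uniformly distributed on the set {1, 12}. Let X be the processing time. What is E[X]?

E[X | machine 1] = (3+7+8)/3 = 6.
E[X | machine 2] = (3+6)/2 = 9/2.
E[X | machine 3] = (1+12)/2 = 13/2.
By the law of total expectation,
E[X] = (1/3)·(6) + (1/3)·(9/2) + (1/3)·(13/2) = 17/3.

17/3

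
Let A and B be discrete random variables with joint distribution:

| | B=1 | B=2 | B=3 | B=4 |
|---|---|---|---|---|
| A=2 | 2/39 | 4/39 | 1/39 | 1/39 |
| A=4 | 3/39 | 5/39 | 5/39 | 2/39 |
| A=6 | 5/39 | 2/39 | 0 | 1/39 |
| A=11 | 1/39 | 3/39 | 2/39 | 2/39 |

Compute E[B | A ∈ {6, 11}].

17/8

P(A ∈ {6, 11}) = 16/39.
Σ B·P over the event = 1·(5/39) + 2·(2/39) + 4·(1/39) + 1·(1/39) + 2·(3/39) + 3·(2/39) + 4·(2/39) = 34/39.
E[B | A ∈ {6, 11}] = (34/39) / (16/39) = 17/8.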